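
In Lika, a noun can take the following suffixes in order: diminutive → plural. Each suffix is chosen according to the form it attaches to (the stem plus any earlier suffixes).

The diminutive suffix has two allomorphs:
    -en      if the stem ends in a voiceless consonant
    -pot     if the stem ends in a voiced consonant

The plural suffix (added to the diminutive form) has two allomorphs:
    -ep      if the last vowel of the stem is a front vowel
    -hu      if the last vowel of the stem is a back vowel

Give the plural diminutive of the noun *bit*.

bitenep

*bit* — final consonant /t/ (voiceless) → -en → *biten*.
The diminutive form *biten* — last vowel /e/ (a front vowel) → -ep → *bitenep*.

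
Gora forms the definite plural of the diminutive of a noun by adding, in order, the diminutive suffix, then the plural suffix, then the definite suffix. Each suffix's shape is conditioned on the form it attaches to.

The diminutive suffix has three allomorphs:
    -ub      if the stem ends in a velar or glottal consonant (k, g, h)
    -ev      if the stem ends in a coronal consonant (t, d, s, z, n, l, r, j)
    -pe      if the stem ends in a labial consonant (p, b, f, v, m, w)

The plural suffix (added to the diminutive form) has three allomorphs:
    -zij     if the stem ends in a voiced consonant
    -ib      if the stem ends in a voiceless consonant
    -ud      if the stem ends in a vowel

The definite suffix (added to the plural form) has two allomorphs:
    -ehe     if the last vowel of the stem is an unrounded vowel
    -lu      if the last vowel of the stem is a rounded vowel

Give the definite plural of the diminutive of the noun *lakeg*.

The final consonant of *lakeg* is /g/, which is velar/glottal, so the diminutive suffix is -ub, giving *lakegub*.
Since the final sound of the diminutive form *lakegub* is /b/ (a voiced consonant), it takes -zij, giving *lakegubzij*.
Since the last vowel of the plural form *lakegubzij* is /i/ (an unrounded vowel), it takes -ehe, giving *lakegubzijehe*.

lakegubzijehe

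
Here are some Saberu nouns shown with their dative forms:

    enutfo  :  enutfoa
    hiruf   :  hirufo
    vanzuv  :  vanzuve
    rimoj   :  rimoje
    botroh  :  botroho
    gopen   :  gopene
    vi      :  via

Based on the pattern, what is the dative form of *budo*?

budoa

The alternation tracks the final sound of the stem — -o when the stem ends in a voiceless consonant (*hiruf*, *botroh*); -e when the stem ends in a voiced consonant (*vanzuv*, *rimoj*, *gopen*); -a when the stem ends in a vowel (*enutfo*, *vi*).
*budo*: final sound = /o/, a vowel → -a → *budoa*.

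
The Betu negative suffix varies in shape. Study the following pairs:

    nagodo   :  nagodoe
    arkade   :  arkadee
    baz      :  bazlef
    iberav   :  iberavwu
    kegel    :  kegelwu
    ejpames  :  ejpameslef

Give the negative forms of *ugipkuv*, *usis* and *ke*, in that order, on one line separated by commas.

ugipkuvwu, usislef, kee

The pattern is sibilance of the final sound: -lef when the stem ends in a sibilant (*baz*, *ejpames*); -wu when the stem ends in a non-sibilant consonant (*iberav*, *kegel*); -e when the stem ends in a vowel (*nagodo*, *arkade*).
*ugipkuv* — final sound /v/ (a non-sibilant consonant) → -wu → *ugipkuvwu*.
Since the final sound of *usis* is /s/ (a sibilant), it takes -lef, giving *usislef*.
The final sound of *ke* is /e/, which is a vowel, so the suffix is -e, giving *kee*.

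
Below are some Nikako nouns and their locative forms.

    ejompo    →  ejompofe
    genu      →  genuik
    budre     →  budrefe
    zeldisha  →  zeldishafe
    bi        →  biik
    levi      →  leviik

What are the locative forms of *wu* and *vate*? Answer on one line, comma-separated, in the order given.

wuik, vatefe

The alternation tracks the last vowel of the stem — -ik when the last vowel of the stem is a high vowel (*genu*, *bi*, *levi*); -fe when the last vowel of the stem is a non-high vowel (*ejompo*, *budre*, *zeldisha*).
The last vowel of *wu* is /u/, which is a high vowel, so the suffix is -ik, giving *wuik*.
The last vowel of *vate* is /e/, which is a non-high vowel, so the suffix is -fe, giving *vatefe*.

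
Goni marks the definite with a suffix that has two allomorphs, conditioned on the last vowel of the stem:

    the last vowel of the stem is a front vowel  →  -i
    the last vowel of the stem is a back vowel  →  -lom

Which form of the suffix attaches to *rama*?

Since the last vowel of *rama* is /a/ (a back vowel), it takes -lom.

-lom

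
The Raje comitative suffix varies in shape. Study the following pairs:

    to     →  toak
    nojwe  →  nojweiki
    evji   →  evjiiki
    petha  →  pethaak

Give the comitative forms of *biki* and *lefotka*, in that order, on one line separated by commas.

bikiiki, lefotkaak

The pattern is front/back vowel harmony: -iki when the last vowel of the stem is a front vowel (*nojwe*, *evji*); -ak when the last vowel of the stem is a back vowel (*to*, *petha*).
*biki*: last vowel = /i/, a front vowel → -iki → *bikiiki*.
*lefotka* — last vowel /a/ (a back vowel) → -ak → *lefotkaak*.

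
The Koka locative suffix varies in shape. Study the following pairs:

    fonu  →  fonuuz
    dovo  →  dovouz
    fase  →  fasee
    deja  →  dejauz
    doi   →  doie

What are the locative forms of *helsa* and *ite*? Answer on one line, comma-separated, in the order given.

helsauz, itee

The alternation tracks the last vowel of the stem — -e when the last vowel of the stem is a front vowel (*fase*, *doi*); -uz when the last vowel of the stem is a back vowel (*fonu*, *dovo*, *deja*).
*helsa*: last vowel = /a/, a back vowel → -uz → *helsauz*.
*ite* — last vowel /e/ (a front vowel) → -e → *itee*.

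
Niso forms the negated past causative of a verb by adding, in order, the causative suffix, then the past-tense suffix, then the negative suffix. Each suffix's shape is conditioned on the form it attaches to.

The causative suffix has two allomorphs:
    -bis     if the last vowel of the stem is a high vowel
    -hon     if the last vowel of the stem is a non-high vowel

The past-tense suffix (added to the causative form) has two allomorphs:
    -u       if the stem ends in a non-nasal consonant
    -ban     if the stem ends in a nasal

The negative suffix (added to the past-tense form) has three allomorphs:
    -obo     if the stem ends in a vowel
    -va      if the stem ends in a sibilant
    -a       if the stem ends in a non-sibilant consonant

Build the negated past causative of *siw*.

*siw* — last vowel /i/ (a high vowel) → -bis → *siwbis*.
The causative form *siwbis*: final consonant = /s/, non-nasal → -u → *siwbisu*.
The final sound of the past-tense form *siwbisu* is /u/, which is a vowel, so the negative suffix is -obo, giving *siwbisuobo*.

siwbisuobo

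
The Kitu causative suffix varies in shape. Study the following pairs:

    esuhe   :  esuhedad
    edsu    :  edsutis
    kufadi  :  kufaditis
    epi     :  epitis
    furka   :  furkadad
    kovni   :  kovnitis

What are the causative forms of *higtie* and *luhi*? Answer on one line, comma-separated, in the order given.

higtiedad, luhitis

The pattern is height harmony: -tis when the last vowel of the stem is a high vowel (*edsu*, *kufadi*, *epi*, *kovni*); -dad when the last vowel of the stem is a non-high vowel (*esuhe*, *furka*).
Since the last vowel of *higtie* is /e/ (a non-high vowel), it takes -dad, giving *higtiedad*.
*luhi* — last vowel /i/ (a high vowel) → -tis → *luhitis*.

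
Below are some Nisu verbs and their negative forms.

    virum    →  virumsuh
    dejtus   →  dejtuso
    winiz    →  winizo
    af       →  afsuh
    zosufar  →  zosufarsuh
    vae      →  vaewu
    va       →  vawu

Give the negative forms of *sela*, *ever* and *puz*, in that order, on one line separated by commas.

The pattern is sibilance of the final sound: -o when the stem ends in a sibilant (*dejtus*, *winiz*); -suh when the stem ends in a non-sibilant consonant (*virum*, *af*, *zosufar*); -wu when the stem ends in a vowel (*vae*, *va*).
The final sound of *sela* is /a/, which is a vowel, so the suffix is -wu, giving *selawu*.
*ever* — final sound /r/ (a non-sibilant consonant) → -suh → *eversuh*.
The final sound of *puz* is /z/, which is a sibilant, so the suffix is -o, giving *puzo*.

selawu, eversuh, puzo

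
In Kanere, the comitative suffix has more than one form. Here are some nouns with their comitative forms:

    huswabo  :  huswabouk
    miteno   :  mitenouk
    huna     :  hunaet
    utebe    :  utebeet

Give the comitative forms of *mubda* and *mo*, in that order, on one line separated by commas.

The suffix is conditioned by the last vowel: -uk when the last vowel of the stem is a rounded vowel (*huswabo*, *miteno*); -et when the last vowel of the stem is an unrounded vowel (*huna*, *utebe*).
The last vowel of *mubda* is /a/, which is an unrounded vowel, so the suffix is -et, giving *mubdaet*.
Since the last vowel of *mo* is /o/ (a rounded vowel), it takes -uk, giving *mouk*.

mubdaet, mouk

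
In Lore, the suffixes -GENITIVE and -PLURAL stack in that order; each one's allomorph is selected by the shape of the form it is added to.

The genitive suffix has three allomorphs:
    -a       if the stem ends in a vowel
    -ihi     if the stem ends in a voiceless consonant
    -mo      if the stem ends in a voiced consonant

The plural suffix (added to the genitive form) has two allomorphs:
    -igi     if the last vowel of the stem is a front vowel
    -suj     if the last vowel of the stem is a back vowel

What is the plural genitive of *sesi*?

The final sound of *sesi* is /i/, which is a vowel, so the genitive suffix is -a, giving *sesia*.
The last vowel of the genitive form *sesia* is /a/, which is a back vowel, so the plural suffix is -suj, giving *sesiasuj*.

sesiasuj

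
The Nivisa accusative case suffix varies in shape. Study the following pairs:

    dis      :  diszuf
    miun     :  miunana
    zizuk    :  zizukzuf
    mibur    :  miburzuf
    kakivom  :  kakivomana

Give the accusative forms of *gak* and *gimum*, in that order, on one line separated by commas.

Looking at the final consonant of each stem: -ana when the stem ends in a nasal (*miun*, *kakivom*); -zuf when the stem ends in a non-nasal consonant (*dis*, *zizuk*, *mibur*).
Since the final consonant of *gak* is /k/ (non-nasal), it takes -zuf, giving *gakzuf*.
The final consonant of *gimum* is /m/, which is a nasal, so the suffix is -ana, giving *gimumana*.

gakzuf, gimumana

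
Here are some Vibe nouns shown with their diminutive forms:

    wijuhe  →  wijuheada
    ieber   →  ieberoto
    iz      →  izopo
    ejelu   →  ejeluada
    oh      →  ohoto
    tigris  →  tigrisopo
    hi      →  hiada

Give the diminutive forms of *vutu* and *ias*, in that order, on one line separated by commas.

vutuada, iasopo

The suffix is conditioned by the final sound: -opo when the stem ends in a sibilant (*iz*, *tigris*); -oto when the stem ends in a non-sibilant consonant (*ieber*, *oh*); -ada when the stem ends in a vowel (*wijuhe*, *ejelu*, *hi*).
*vutu* — final sound /u/ (a vowel) → -ada → *vutuada*.
*ias*: final sound = /s/, a sibilant → -opo → *iasopo*.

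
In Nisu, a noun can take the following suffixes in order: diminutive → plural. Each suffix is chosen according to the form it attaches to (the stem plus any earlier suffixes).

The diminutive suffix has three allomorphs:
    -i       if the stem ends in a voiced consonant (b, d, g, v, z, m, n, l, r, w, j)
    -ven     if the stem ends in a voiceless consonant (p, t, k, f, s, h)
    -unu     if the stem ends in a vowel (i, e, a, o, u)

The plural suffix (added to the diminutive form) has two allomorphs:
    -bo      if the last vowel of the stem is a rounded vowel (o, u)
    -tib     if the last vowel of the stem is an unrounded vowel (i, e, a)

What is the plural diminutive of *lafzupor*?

lafzuporitib

*lafzupor*: final sound = /r/, a voiced consonant → -i → *lafzupori*.
The last vowel of the diminutive form *lafzupori* is /i/, which is an unrounded vowel, so the plural suffix is -tib, giving *lafzuporitib*.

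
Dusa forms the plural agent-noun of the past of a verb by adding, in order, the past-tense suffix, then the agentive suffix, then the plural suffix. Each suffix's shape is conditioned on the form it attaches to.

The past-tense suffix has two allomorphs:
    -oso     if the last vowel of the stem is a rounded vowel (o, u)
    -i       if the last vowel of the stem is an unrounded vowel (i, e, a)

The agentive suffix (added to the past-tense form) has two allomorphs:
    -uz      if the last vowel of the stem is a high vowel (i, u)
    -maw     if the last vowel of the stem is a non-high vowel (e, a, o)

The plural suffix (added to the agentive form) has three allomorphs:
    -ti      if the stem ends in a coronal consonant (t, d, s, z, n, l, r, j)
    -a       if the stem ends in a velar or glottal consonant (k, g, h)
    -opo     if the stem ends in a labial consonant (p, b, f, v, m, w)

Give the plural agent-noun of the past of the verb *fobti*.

Since the last vowel of *fobti* is /i/ (an unrounded vowel), it takes -i, giving *fobtii*.
The last vowel of the past-tense form *fobtii* is /i/, which is a high vowel, so the agentive suffix is -uz, giving *fobtiiuz*.
The agentive form *fobtiiuz* — final consonant /z/ (coronal) → -ti → *fobtiiuzti*.

fobtiiuzti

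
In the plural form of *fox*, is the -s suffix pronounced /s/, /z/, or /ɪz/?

The stem *fox* ends in a sibilant (/s, z, ʃ, ʒ, tʃ, dʒ/).
The plural suffix surfaces as /ɪz/ after sibilants, /s/ after other voiceless consonants, and /z/ after other voiced sounds.
So the plural -s on *fox* is pronounced /ɪz/.

/ɪz/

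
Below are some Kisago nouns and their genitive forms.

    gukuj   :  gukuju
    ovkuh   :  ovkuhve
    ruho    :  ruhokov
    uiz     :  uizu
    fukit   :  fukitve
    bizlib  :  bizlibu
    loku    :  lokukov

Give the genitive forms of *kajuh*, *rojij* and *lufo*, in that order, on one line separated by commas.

The alternation tracks the final sound of the stem — -ve when the stem ends in a voiceless consonant (*ovkuh*, *fukit*); -u when the stem ends in a voiced consonant (*gukuj*, *uiz*, *bizlib*); -kov when the stem ends in a vowel (*ruho*, *loku*).
The final sound of *kajuh* is /h/, which is a voiceless consonant, so the suffix is -ve, giving *kajuhve*.
*rojij* — final sound /j/ (a voiced consonant) → -u → *rojiju*.
Since the final sound of *lufo* is /o/ (a vowel), it takes -kov, giving *lufokov*.

kajuhve, rojiju, lufokov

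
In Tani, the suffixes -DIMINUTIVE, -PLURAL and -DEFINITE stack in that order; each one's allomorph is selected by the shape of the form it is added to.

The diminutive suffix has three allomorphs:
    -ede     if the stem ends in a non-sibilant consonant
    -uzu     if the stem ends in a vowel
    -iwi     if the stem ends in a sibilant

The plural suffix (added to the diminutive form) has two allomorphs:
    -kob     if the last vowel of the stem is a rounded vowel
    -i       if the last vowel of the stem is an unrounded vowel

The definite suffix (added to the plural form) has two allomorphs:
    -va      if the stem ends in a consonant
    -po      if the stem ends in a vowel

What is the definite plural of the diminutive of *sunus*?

*sunus*: final sound = /s/, a sibilant → -iwi → *sunusiwi*.
The diminutive form *sunusiwi* — last vowel /i/ (an unrounded vowel) → -i → *sunusiwii*.
Since the final sound of the plural form *sunusiwii* is /i/ (a vowel), it takes -po, giving *sunusiwiipo*.

sunusiwiipo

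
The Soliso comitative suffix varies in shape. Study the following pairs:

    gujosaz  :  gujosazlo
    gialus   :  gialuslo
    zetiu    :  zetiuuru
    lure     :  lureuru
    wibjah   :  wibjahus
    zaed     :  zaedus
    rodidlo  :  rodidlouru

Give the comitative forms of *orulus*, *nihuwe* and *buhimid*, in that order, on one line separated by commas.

oruluslo, nihuweuru, buhimidus

The suffix is conditioned by the final sound: -lo when the stem ends in a sibilant (*gujosaz*, *gialus*); -us when the stem ends in a non-sibilant consonant (*wibjah*, *zaed*); -uru when the stem ends in a vowel (*zetiu*, *lure*, *rodidlo*).
The final sound of *orulus* is /s/, which is a sibilant, so the suffix is -lo, giving *oruluslo*.
*nihuwe*: final sound = /e/, a vowel → -uru → *nihuweuru*.
The final sound of *buhimid* is /d/, which is a non-sibilant consonant, so the suffix is -us, giving *buhimidus*.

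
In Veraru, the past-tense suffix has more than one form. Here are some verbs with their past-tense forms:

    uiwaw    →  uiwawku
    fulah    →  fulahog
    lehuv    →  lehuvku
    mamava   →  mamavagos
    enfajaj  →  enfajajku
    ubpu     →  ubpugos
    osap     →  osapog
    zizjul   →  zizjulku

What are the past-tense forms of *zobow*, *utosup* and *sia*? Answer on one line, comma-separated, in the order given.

The pattern is voicing of the final sound: -og when the stem ends in a voiceless consonant (*fulah*, *osap*); -ku when the stem ends in a voiced consonant (*uiwaw*, *lehuv*, *enfajaj*, *zizjul*); -gos when the stem ends in a vowel (*mamava*, *ubpu*).
*zobow* — final sound /w/ (a voiced consonant) → -ku → *zobowku*.
The final sound of *utosup* is /p/, which is a voiceless consonant, so the suffix is -og, giving *utosupog*.
The final sound of *sia* is /a/, which is a vowel, so the suffix is -gos, giving *siagos*.

zobowku, utosupog, siagos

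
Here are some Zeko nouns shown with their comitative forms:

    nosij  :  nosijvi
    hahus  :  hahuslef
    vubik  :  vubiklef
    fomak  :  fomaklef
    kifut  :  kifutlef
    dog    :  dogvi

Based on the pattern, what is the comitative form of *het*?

hetlef

The alternation tracks the final consonant of the stem — -lef when the stem ends in a voiceless consonant (*hahus*, *vubik*, *fomak*, *kifut*); -vi when the stem ends in a voiced consonant (*nosij*, *dog*).
*het* — final consonant /t/ (voiceless) → -lef → *hetlef*.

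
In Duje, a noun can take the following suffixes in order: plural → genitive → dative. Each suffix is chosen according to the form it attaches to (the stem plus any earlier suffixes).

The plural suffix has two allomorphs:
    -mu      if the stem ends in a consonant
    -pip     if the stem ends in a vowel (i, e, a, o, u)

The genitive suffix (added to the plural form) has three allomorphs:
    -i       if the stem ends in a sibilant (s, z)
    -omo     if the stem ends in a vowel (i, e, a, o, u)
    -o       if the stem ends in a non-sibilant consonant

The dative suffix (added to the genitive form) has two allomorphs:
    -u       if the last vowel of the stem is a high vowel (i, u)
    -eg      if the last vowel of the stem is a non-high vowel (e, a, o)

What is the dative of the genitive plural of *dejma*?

The final sound of *dejma* is /a/, which is a vowel, so the plural suffix is -pip, giving *dejmapip*.
Since the final sound of the plural form *dejmapip* is /p/ (a non-sibilant consonant), it takes -o, giving *dejmapipo*.
The last vowel of the genitive form *dejmapipo* is /o/, which is a non-high vowel, so the dative suffix is -eg, giving *dejmapipoeg*.

dejmapipoeg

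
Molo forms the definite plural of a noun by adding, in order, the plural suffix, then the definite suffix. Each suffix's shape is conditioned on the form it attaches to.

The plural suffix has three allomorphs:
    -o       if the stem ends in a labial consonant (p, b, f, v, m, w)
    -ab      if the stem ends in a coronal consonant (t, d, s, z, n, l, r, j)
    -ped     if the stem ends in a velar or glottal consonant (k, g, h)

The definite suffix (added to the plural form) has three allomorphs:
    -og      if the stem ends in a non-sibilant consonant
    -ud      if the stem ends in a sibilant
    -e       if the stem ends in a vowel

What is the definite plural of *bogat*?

bogatabog

The final consonant of *bogat* is /t/, which is coronal, so the plural suffix is -ab, giving *bogatab*.
Since the final sound of the plural form *bogatab* is /b/ (a non-sibilant consonant), it takes -og, giving *bogatabog*.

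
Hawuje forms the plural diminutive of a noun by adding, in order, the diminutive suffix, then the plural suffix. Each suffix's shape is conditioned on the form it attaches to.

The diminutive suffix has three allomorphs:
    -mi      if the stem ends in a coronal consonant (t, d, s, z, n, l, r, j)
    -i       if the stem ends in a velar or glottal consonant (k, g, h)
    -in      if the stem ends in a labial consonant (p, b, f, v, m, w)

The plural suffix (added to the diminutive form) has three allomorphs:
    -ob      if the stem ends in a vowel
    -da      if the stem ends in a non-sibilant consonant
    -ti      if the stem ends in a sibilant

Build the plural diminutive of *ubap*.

ubapinda

*ubap*: final consonant = /p/, labial → -in → *ubapin*.
The final sound of the diminutive form *ubapin* is /n/, which is a non-sibilant consonant, so the plural suffix is -da, giving *ubapinda*.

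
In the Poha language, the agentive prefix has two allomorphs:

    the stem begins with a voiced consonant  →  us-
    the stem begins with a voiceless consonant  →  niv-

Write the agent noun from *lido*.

uslido

*lido*: first consonant = /l/, voiced → us- → *uslido*.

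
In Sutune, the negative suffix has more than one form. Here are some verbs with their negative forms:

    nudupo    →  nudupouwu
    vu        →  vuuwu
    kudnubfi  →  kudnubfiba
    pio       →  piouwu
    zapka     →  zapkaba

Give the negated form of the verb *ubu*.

The suffix is conditioned by the last vowel: -uwu when the last vowel of the stem is a rounded vowel (*nudupo*, *vu*, *pio*); -ba when the last vowel of the stem is an unrounded vowel (*kudnubfi*, *zapka*).
The last vowel of *ubu* is /u/, which is a rounded vowel, so the suffix is -uwu, giving *ubuuwu*.

ubuuwu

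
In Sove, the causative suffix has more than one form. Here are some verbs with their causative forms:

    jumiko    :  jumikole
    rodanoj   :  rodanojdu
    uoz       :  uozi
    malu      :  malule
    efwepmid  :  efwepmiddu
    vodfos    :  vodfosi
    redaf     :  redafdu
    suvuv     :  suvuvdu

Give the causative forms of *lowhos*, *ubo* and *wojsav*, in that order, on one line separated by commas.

lowhosi, ubole, wojsavdu

The pattern is sibilance of the final sound: -i when the stem ends in a sibilant (*uoz*, *vodfos*); -du when the stem ends in a non-sibilant consonant (*rodanoj*, *efwepmid*, *redaf*, *suvuv*); -le when the stem ends in a vowel (*jumiko*, *malu*).
The final sound of *lowhos* is /s/, which is a sibilant, so the suffix is -i, giving *lowhosi*.
The final sound of *ubo* is /o/, which is a vowel, so the suffix is -le, giving *ubole*.
*wojsav* — final sound /v/ (a non-sibilant consonant) → -du → *wojsavdu*.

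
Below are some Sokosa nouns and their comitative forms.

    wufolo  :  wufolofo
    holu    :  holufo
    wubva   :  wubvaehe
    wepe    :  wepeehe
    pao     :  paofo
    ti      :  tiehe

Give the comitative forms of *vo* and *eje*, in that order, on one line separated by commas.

The suffix is conditioned by the last vowel: -fo when the last vowel of the stem is a rounded vowel (*wufolo*, *holu*, *pao*); -ehe when the last vowel of the stem is an unrounded vowel (*wubva*, *wepe*, *ti*).
*vo* — last vowel /o/ (a rounded vowel) → -fo → *vofo*.
*eje*: last vowel = /e/, an unrounded vowel → -ehe → *ejeehe*.

vofo, ejeehe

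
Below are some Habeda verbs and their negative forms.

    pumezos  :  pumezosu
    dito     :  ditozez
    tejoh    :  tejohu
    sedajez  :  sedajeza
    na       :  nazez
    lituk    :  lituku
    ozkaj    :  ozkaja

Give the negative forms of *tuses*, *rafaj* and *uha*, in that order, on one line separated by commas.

tusesu, rafaja, uhazez

Looking at the final sound of each stem: -u when the stem ends in a voiceless consonant (*pumezos*, *tejoh*, *lituk*); -a when the stem ends in a voiced consonant (*sedajez*, *ozkaj*); -zez when the stem ends in a vowel (*dito*, *na*).
The final sound of *tuses* is /s/, which is a voiceless consonant, so the suffix is -u, giving *tusesu*.
*rafaj*: final sound = /j/, a voiced consonant → -a → *rafaja*.
*uha*: final sound = /a/, a vowel → -zez → *uhazez*.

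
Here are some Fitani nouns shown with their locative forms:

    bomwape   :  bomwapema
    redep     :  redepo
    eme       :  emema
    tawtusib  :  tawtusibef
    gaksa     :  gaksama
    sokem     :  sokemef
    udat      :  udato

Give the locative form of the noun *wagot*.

Looking at the final sound of each stem: -o when the stem ends in a voiceless consonant (*redep*, *udat*); -ef when the stem ends in a voiced consonant (*tawtusib*, *sokem*); -ma when the stem ends in a vowel (*bomwape*, *eme*, *gaksa*).
The final sound of *wagot* is /t/, which is a voiceless consonant, so the suffix is -o, giving *wagoto*.

wagoto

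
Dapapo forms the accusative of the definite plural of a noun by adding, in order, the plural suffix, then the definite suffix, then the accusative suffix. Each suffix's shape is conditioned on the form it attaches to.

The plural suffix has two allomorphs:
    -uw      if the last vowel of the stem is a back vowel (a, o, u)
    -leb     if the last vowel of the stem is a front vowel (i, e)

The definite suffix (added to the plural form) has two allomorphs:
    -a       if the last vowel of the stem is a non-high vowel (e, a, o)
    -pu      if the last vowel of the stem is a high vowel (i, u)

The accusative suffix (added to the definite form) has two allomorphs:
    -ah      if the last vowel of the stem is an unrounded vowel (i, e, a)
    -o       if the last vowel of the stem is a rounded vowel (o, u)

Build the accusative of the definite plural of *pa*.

pauwpuo

Since the last vowel of *pa* is /a/ (a back vowel), it takes -uw, giving *pauw*.
The plural form *pauw* — last vowel /u/ (a high vowel) → -pu → *pauwpu*.
The definite form *pauwpu* — last vowel /u/ (a rounded vowel) → -o → *pauwpuo*.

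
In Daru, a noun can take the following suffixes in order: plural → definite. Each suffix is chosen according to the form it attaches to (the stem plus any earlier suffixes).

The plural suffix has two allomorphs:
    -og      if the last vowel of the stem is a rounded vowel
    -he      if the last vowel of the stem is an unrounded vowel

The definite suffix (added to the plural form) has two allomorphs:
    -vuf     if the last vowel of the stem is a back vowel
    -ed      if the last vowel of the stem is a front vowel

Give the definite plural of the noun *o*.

oogvuf

*o*: last vowel = /o/, a rounded vowel → -og → *oog*.
The last vowel of the plural form *oog* is /o/, which is a back vowel, so the definite suffix is -vuf, giving *oogvuf*.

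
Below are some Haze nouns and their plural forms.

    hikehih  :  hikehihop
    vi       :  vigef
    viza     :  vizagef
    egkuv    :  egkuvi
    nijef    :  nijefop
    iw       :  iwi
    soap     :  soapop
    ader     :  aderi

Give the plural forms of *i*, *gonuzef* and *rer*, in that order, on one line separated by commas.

igef, gonuzefop, reri

The alternation tracks the final sound of the stem — -op when the stem ends in a voiceless consonant (*hikehih*, *nijef*, *soap*); -i when the stem ends in a voiced consonant (*egkuv*, *iw*, *ader*); -gef when the stem ends in a vowel (*vi*, *viza*).
*i* — final sound /i/ (a vowel) → -gef → *igef*.
*gonuzef*: final sound = /f/, a voiceless consonant → -op → *gonuzefop*.
*rer* — final sound /r/ (a voiced consonant) → -i → *reri*.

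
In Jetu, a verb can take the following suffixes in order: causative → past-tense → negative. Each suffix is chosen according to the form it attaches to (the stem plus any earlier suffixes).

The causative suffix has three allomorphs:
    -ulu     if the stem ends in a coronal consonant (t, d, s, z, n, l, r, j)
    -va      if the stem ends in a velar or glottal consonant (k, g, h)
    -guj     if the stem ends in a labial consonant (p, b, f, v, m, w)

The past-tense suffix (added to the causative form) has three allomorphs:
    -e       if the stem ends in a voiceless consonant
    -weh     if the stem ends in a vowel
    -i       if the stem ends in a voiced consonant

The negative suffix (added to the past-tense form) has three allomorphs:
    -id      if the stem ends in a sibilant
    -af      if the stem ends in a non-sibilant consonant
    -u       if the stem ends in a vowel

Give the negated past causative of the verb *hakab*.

The final consonant of *hakab* is /b/, which is labial, so the causative suffix is -guj, giving *hakabguj*.
Since the final sound of the causative form *hakabguj* is /j/ (a voiced consonant), it takes -i, giving *hakabguji*.
The final sound of the past-tense form *hakabguji* is /i/, which is a vowel, so the negative suffix is -u, giving *hakabgujiu*.

hakabgujiu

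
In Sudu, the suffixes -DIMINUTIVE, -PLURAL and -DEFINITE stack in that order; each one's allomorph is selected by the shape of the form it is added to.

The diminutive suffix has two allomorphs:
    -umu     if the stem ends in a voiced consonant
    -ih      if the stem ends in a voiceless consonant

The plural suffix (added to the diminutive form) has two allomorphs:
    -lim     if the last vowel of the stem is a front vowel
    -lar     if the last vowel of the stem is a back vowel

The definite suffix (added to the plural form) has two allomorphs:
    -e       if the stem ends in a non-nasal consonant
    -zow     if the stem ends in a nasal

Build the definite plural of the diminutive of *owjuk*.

*owjuk*: final consonant = /k/, voiceless → -ih → *owjukih*.
Since the last vowel of the diminutive form *owjukih* is /i/ (a front vowel), it takes -lim, giving *owjukihlim*.
The plural form *owjukihlim*: final consonant = /m/, a nasal → -zow → *owjukihlimzow*.

owjukihlimzow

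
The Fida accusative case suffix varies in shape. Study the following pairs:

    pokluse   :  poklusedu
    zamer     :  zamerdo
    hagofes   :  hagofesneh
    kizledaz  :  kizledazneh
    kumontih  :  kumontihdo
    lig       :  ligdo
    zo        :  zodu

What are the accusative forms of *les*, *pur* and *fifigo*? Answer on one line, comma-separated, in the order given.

Looking at the final sound of each stem: -neh when the stem ends in a sibilant (*hagofes*, *kizledaz*); -do when the stem ends in a non-sibilant consonant (*zamer*, *kumontih*, *lig*); -du when the stem ends in a vowel (*pokluse*, *zo*).
*les*: final sound = /s/, a sibilant → -neh → *lesneh*.
*pur*: final sound = /r/, a non-sibilant consonant → -do → *purdo*.
Since the final sound of *fifigo* is /o/ (a vowel), it takes -du, giving *fifigodu*.

lesneh, purdo, fifigodu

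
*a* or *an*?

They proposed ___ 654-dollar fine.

a

The indefinite article is chosen by the initial *sound* of the following word, not its spelling.
The number *654* is spoken "six hundred …", beginning with /sɪks/ — a consonant sound.
So the article is *a*: They proposed a 654-dollar fine.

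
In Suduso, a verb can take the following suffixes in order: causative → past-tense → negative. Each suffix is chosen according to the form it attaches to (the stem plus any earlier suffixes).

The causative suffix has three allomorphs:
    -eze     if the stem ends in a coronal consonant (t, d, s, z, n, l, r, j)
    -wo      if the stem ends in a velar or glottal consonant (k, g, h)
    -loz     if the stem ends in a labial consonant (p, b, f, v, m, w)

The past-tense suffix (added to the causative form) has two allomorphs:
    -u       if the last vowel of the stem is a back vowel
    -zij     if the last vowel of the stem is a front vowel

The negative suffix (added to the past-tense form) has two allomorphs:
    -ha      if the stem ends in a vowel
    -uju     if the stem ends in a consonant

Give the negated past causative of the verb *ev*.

*ev*: final consonant = /v/, labial → -loz → *evloz*.
The last vowel of the causative form *evloz* is /o/, which is a back vowel, so the past-tense suffix is -u, giving *evlozu*.
The final sound of the past-tense form *evlozu* is /u/, which is a vowel, so the negative suffix is -ha, giving *evlozuha*.

evlozuha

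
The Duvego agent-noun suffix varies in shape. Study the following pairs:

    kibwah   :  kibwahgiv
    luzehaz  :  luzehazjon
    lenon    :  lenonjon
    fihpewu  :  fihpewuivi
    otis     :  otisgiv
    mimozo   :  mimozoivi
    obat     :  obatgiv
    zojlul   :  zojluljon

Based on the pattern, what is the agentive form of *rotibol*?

rotiboljon

The suffix is conditioned by the final sound: -giv when the stem ends in a voiceless consonant (*kibwah*, *otis*, *obat*); -jon when the stem ends in a voiced consonant (*luzehaz*, *lenon*, *zojlul*); -ivi when the stem ends in a vowel (*fihpewu*, *mimozo*).
Since the final sound of *rotibol* is /l/ (a voiced consonant), it takes -jon, giving *rotiboljon*.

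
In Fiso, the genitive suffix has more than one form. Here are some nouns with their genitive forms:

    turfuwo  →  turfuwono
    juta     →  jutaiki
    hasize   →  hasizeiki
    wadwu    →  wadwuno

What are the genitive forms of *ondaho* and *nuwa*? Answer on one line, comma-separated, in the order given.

Looking at the last vowel of each stem: -no when the last vowel of the stem is a rounded vowel (*turfuwo*, *wadwu*); -iki when the last vowel of the stem is an unrounded vowel (*juta*, *hasize*).
*ondaho*: last vowel = /o/, a rounded vowel → -no → *ondahono*.
Since the last vowel of *nuwa* is /a/ (an unrounded vowel), it takes -iki, giving *nuwaiki*.

ondahono, nuwaiki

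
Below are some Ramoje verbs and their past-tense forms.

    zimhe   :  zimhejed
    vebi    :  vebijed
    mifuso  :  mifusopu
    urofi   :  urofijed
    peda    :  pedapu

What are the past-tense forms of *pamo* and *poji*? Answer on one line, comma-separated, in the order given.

pamopu, pojijed

The pattern is front/back vowel harmony: -jed when the last vowel of the stem is a front vowel (*zimhe*, *vebi*, *urofi*); -pu when the last vowel of the stem is a back vowel (*mifuso*, *peda*).
The last vowel of *pamo* is /o/, which is a back vowel, so the suffix is -pu, giving *pamopu*.
*poji* — last vowel /i/ (a front vowel) → -jed → *pojijed*.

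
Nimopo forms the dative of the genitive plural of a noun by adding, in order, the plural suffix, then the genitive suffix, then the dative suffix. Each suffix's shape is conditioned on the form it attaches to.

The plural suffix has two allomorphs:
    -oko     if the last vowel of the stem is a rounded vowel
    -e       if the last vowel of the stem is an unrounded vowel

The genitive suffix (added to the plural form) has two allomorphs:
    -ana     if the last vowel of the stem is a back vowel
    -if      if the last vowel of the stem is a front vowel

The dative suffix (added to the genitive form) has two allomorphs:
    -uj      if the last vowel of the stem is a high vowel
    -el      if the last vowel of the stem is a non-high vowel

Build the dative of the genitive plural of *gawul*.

gawulokoanael

*gawul* — last vowel /u/ (a rounded vowel) → -oko → *gawuloko*.
The plural form *gawuloko*: last vowel = /o/, a back vowel → -ana → *gawulokoana*.
The last vowel of the genitive form *gawulokoana* is /a/, which is a non-high vowel, so the dative suffix is -el, giving *gawulokoanael*.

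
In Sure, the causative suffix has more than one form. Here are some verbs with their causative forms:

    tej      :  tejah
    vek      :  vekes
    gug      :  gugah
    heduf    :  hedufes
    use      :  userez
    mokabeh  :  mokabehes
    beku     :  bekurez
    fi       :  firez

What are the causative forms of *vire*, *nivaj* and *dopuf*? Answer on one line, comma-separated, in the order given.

virerez, nivajah, dopufes

The pattern is voicing of the final sound: -es when the stem ends in a voiceless consonant (*vek*, *heduf*, *mokabeh*); -ah when the stem ends in a voiced consonant (*tej*, *gug*); -rez when the stem ends in a vowel (*use*, *beku*, *fi*).
The final sound of *vire* is /e/, which is a vowel, so the suffix is -rez, giving *virerez*.
*nivaj* — final sound /j/ (a voiced consonant) → -ah → *nivajah*.
*dopuf*: final sound = /f/, a voiceless consonant → -es → *dopufes*.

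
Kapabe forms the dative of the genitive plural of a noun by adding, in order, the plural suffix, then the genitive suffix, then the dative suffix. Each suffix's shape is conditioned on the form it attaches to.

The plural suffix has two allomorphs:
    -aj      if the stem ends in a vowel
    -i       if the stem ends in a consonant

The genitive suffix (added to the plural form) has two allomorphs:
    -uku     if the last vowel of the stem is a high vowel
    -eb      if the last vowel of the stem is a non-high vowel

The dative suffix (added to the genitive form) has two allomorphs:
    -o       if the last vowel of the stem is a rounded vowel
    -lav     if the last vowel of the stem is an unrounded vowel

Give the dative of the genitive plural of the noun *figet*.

*figet* — final sound /t/ (a consonant) → -i → *figeti*.
Since the last vowel of the plural form *figeti* is /i/ (a high vowel), it takes -uku, giving *figetiuku*.
Since the last vowel of the genitive form *figetiuku* is /u/ (a rounded vowel), it takes -o, giving *figetiukuo*.

figetiukuo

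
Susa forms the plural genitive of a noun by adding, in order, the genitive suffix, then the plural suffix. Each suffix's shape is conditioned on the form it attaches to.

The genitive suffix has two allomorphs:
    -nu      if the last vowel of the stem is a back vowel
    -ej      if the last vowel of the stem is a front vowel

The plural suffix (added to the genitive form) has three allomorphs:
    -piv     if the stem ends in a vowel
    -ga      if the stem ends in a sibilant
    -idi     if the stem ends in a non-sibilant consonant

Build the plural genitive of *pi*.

piejidi

Since the last vowel of *pi* is /i/ (a front vowel), it takes -ej, giving *piej*.
Since the final sound of the genitive form *piej* is /j/ (a non-sibilant consonant), it takes -idi, giving *piejidi*.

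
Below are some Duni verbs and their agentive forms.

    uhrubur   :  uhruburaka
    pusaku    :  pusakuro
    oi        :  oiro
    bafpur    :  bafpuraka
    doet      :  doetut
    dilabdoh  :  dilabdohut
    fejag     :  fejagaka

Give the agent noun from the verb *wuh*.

The suffix is conditioned by the final sound: -ut when the stem ends in a voiceless consonant (*doet*, *dilabdoh*); -aka when the stem ends in a voiced consonant (*uhrubur*, *bafpur*, *fejag*); -ro when the stem ends in a vowel (*pusaku*, *oi*).
*wuh* — final sound /h/ (a voiceless consonant) → -ut → *wuhut*.

wuhut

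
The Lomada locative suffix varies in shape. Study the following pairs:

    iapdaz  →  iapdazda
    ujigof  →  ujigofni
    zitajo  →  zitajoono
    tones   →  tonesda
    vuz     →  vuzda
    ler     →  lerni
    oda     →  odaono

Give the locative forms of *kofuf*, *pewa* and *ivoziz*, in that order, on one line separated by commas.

The pattern is sibilance of the final sound: -da when the stem ends in a sibilant (*iapdaz*, *tones*, *vuz*); -ni when the stem ends in a non-sibilant consonant (*ujigof*, *ler*); -ono when the stem ends in a vowel (*zitajo*, *oda*).
Since the final sound of *kofuf* is /f/ (a non-sibilant consonant), it takes -ni, giving *kofufni*.
*pewa* — final sound /a/ (a vowel) → -ono → *pewaono*.
Since the final sound of *ivoziz* is /z/ (a sibilant), it takes -da, giving *ivozizda*.

kofufni, pewaono, ivozizda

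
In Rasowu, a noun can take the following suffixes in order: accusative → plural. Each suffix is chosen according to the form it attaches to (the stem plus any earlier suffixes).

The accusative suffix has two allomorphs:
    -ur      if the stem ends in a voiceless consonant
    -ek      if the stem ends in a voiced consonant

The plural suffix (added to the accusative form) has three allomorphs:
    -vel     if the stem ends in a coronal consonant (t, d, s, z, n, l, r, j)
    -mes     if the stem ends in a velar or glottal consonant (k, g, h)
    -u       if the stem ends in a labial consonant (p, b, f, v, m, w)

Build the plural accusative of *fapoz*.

Since the final consonant of *fapoz* is /z/ (voiced), it takes -ek, giving *fapozek*.
The final consonant of the accusative form *fapozek* is /k/, which is velar/glottal, so the plural suffix is -mes, giving *fapozekmes*.

fapozekmes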